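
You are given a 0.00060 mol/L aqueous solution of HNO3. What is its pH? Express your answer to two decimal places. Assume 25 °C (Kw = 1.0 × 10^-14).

pH = 3.22

HNO3 is a strong acid and dissociates completely, so [H+] = 0.00060 M.
pH = -log(0.0006) = 3.22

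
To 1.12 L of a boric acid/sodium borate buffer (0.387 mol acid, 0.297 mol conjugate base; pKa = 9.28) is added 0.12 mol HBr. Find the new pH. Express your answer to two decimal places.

Added H+ converts B(OH)4- to B(OH)3: B(OH)3 → 0.507 mol, B(OH)4- → 0.177 mol.
Henderson–Hasselbalch with mole ratio 0.177/0.507: pH = 9.28 + (-0.457)

pH = 8.82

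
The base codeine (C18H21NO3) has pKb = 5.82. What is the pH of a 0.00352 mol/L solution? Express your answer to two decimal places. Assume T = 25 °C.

pH = 9.86

C18H21NO3 + H2O ⇌ C18H22NO3+ + OH-
Kb = 10^(−5.82) = 1.51 × 10^-6
From the ICE table, Kb = x²/(0.00352 − x) = 1.51 × 10^-6.
Assume x ≪ 0.00352: x ≈ √(1.51 × 10^-6 × 0.00352) = 7.29 × 10^-5 M
(x/C₀ = 2.1% < 5%, so the approximation holds.)
pOH = 4.14, so pH = 14.00 − pOH = 9.86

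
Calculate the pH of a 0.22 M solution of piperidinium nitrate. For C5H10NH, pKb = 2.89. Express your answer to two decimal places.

C5H10NH2+ is the conjugate acid of the weak base C5H10NH.
Kb = 10^(−2.89) = 1.29 × 10^-3
Ka = Kw/Kb = 1.0×10^-14 / 1.29 × 10^-3 = 7.75 × 10^-12
From the ICE table, Ka = [H+]²/(0.22 − [H+]) = 7.75 × 10^-12.
Assume [H+] ≪ 0.22: [H+] ≈ √(7.75 × 10^-12 × 0.22) = 1.31 × 10^-6 M
([H+]/C₀ = 0.00059% < 5%, so the approximation holds.)
pH = −log(1.31 × 10^-6) = 5.88

pH = 5.88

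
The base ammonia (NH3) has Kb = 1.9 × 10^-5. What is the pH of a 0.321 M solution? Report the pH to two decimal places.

pH = 11.39

NH3 + H2O ⇌ NH4+ + OH-
Let x = [OH-] at equilibrium. Kb = x²/(0.321 − x).
Since Kb ≪ C₀, x ≈ √(Kb·C₀) = 2.47 × 10^-3 M.
(x/C₀ = 0.77% < 5%, so the approximation holds.)
pOH = 2.61, so pH = 14.00 − pOH = 11.39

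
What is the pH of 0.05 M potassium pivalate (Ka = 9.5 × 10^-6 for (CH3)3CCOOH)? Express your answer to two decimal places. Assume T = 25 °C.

pH = 8.86

(CH3)3CCOO- is the conjugate base of the weak acid (CH3)3CCOOH.
Kb = Kw/Ka = 1.0×10^-14 / 9.5 × 10^-6 = 1.05 × 10^-9
Kb = [OH-]²/(0.05 − [OH-]) = 1.05 × 10^-9
Since Kb ≪ C₀, [OH-] ≈ √(Kb·C₀) = 7.25 × 10^-6 M.
pOH = −log(7.25 × 10^-6) = 5.14; pH = 14.00 − 5.14 = 8.86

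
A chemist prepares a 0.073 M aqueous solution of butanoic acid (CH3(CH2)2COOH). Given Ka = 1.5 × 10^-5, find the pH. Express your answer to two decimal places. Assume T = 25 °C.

CH3(CH2)2COOH ⇌ CH3(CH2)2COO- + H+
From the ICE table, Ka = [H+]²/(0.073 − [H+]) = 1.5 × 10^-5.
Since Ka ≪ C₀, [H+] ≈ √(Ka·C₀) = 1.05 × 10^-3 M.
([H+]/C₀ = 1.4% < 5%, so the approximation holds.)
pH = −log[H+] = −log(1.05 × 10^-3) = 2.98

pH = 2.98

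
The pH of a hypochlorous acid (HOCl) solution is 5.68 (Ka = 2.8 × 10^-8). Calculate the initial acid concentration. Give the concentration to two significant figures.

C₀ = 1.6 × 10^-4 M

[H+] = 10^(-5.68) = 2.09 × 10^-6 M = x
Ka = x²/(C₀ − x) ⇒ C₀ = x + x²/Ka
C₀ = 2.09 × 10^-6 + (2.09 × 10^-6)²/(2.8 × 10^-8) = 1.58 × 10^-4 M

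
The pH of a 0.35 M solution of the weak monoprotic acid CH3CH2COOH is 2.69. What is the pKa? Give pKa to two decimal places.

[H+] = 10^(-2.69) = 2.04 × 10^-3 M
At equilibrium [HA] = 0.35 − 2.04 × 10^-3 = 3.48 × 10^-1 M
Ka = [H+][A-]/[HA] = (2.04 × 10^-3)² / 3.48 × 10^-1 = 1.20 × 10^-5
pKa = -log(1.20 × 10^-5) = 4.92

pKa = 4.92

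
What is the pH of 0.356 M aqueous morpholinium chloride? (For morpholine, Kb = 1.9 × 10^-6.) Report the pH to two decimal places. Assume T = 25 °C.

C4H8ONH2+ is the conjugate acid of the weak base C4H8ONH.
Ka = Kw/Kb = 1.0×10^-14 / 1.9 × 10^-6 = 5.26 × 10^-9
From the ICE table, Ka = [H+]²/(0.356 − [H+]) = 5.26 × 10^-9.
Since Ka ≪ C₀, [H+] ≈ √(Ka·C₀) = 4.33 × 10^-5 M.
([H+]/C₀ = 0.012% < 5%, so the approximation holds.)
pH = −log(4.33 × 10^-5) = 4.36

pH = 4.36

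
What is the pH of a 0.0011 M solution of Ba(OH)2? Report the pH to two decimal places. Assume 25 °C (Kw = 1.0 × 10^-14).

pH = 11.34

Ba(OH)2 is a strong base (each formula unit releases 2 OH-); [OH-] = 0.0022 M.
pOH = -log(0.0022) = 2.66
pH = 14.00 - 2.66 = 11.34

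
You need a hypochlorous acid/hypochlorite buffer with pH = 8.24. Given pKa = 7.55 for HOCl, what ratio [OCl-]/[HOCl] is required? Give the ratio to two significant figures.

pH = pKa + log(r) ⇒ log(r) = 8.24 − 7.55 = +0.69
r = [OCl-]/[HOCl] = 10^(+0.69) = 4.9

ratio = 4.9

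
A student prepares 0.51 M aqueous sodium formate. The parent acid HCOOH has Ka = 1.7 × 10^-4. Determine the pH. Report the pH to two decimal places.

pH = 8.74

HCOO- is the conjugate base of the weak acid HCOOH.
Kb = Kw/Ka = 1.0×10^-14 / 1.7 × 10^-4 = 5.88 × 10^-11
From the ICE table, Kb = [OH-]²/(0.51 − [OH-]) = 5.88 × 10^-11.
Neglecting [OH-] in the denominator: [OH-] = √(5.88 × 10^-11 × 0.51) = 5.48 × 10^-6 M
([OH-]/C₀ = 0.0011% < 5%, so the approximation holds.)
pOH = 5.26, so pH = 14.00 − pOH = 8.74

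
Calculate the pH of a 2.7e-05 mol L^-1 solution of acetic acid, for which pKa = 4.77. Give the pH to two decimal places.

pH = 4.84

CH3COOH ⇌ CH3COO- + H+
Ka = 10^(−4.77) = 1.70 × 10^-5
Let x = [H+] at equilibrium. Ka = x²/(2.7e-05 − x).
x is not negligible relative to C₀; solve x² + 1.7e-05·x − 4.59e-10 = 0.
x = (−Ka + √(Ka² + 4·Ka·C₀))/2 = 1.45 × 10^-5 M
pH = −log[H+] = −log(1.45 × 10^-5) = 4.84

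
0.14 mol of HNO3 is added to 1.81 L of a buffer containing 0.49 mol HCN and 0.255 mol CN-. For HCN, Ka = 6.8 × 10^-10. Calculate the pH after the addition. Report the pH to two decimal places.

pH = 8.43

Added H+ converts CN- to HCN: HCN → 0.63 mol, CN- → 0.115 mol.
pKa = −log(6.8 × 10^-10) = 9.167
pH = pKa + log(n_CN-/n_HCN) = 9.167 + log(0.115/0.63) = 9.167 + (-0.739)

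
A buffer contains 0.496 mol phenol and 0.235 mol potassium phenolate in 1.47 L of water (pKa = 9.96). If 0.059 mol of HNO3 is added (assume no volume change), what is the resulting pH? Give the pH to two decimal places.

Added H+ converts C6H5O- to C6H5OH: C6H5OH → 0.555 mol, C6H5O- → 0.176 mol.
Henderson–Hasselbalch with mole ratio 0.176/0.555: pH = 9.96 + (-0.499)

pH = 9.46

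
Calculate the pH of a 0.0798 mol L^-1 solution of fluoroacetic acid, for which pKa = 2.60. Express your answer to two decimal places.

pH = 1.89

FCH2COOH ⇌ FCH2COO- + H+
Ka = 10^(−2.60) = 2.51 × 10^-3
From the ICE table, Ka = [H+]²/(0.0798 − [H+]) = 2.51 × 10^-3.
[H+] is not negligible relative to C₀; solve [H+]² + 0.00251·[H+] − 0.0002 = 0.
[H+] = (−Ka + √(Ka² + 4·Ka·C₀))/2 = 1.30 × 10^-2 M
pH = −log(1.30 × 10^-2) = 1.89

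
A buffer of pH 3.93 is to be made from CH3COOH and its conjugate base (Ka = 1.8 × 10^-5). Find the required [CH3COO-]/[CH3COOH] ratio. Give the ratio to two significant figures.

ratio = 0.15

pKa = -log(1.8 × 10^-5) = 4.745
pH = pKa + log(r) ⇒ log(r) = 3.93 − 4.745 = -0.815
r = [CH3COO-]/[CH3COOH] = 10^(-0.815) = 0.153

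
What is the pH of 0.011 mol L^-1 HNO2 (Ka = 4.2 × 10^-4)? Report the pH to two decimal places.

pH = 2.71

HNO2 ⇌ NO2- + H+
Ka = [H+]²/(0.011 − [H+]) = 4.2 × 10^-4
[H+] is not negligible relative to C₀; solve [H+]² + 0.00042·[H+] − 4.62e-06 = 0.
[H+] = (−Ka + √(Ka² + 4·Ka·C₀))/2 = 1.95 × 10^-3 M
pH = −log(1.95 × 10^-3) = 2.71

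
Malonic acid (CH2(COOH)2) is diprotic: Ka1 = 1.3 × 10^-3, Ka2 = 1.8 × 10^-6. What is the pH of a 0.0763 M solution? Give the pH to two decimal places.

pH = 2.03

Ka1 ≫ Ka2, so treat the first dissociation as the only significant source of H+.
Ka1 = x²/(0.0763 − x) = 1.3 × 10^-3
Solving the quadratic: x = (−Ka1 + √(Ka1² + 4·Ka1·C₀))/2 = 9.33 × 10^-3 M
pH = −log(9.33 × 10^-3) = 2.03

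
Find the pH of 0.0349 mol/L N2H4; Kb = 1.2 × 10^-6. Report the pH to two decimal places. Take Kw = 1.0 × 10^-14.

pH = 10.31

N2H4 + H2O ⇌ N2H5+ + OH-
Kb = x²/(0.0349 − x) = 1.2 × 10^-6
Assume x ≪ 0.0349: x ≈ √(1.2 × 10^-6 × 0.0349) = 2.05 × 10^-4 M
Check: 0.59% ionized — well under 5%, approximation valid.
pOH = −log(2.05 × 10^-4) = 3.69; pH = 14.00 − 3.69 = 10.31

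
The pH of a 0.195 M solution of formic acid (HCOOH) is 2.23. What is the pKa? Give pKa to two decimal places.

[H+] = 10^(-2.23) = 5.89 × 10^-3 M
At equilibrium [HA] = 0.195 − 5.89 × 10^-3 = 1.89 × 10^-1 M
Ka = [H+][A-]/[HA] = (5.89 × 10^-3)² / 1.89 × 10^-1 = 1.84 × 10^-4
pKa = -log(1.84 × 10^-4) = 3.74

pKa = 3.74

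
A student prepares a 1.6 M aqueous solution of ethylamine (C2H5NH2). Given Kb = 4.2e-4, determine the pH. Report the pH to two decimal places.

pH = 12.41

C2H5NH2 + H2O ⇌ C2H5NH3+ + OH-
From the ICE table, Kb = [OH-]²/(1.6 − [OH-]) = 4.2 × 10^-4.
Neglecting [OH-] in the denominator: [OH-] = √(4.2 × 10^-4 × 1.6) = 2.59 × 10^-2 M
pOH = −log(2.59 × 10^-2) = 1.59; pH = 14.00 − 1.59 = 12.41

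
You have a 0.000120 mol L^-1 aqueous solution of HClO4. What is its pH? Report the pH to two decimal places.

HClO4 is a strong acid and dissociates completely, so [H+] = 0.000120 M.
pH = -log(0.00012) = 3.92

pH = 3.92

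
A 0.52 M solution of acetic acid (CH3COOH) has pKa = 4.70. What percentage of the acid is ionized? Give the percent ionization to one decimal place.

CH3COOH ⇌ CH3COO- + H+; let x = [H+] at equilibrium.
Ka = 10^(−4.70) = 2.00 × 10^-5
x ≈ √(Ka·C₀) = √(2.00 × 10^-5 × 0.52) = 3.22 × 10^-3 M
% ionization = x/C₀ × 100% = 3.22 × 10^-3/0.52 × 100% = 0.6%

0.6%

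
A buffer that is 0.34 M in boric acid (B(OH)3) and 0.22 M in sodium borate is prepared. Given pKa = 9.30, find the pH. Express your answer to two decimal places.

pH = 9.11

pH = pKa + log([A⁻]/[HA]) = 9.30 + log(0.22/0.34)
pH = 9.30 + (-0.189) = 9.11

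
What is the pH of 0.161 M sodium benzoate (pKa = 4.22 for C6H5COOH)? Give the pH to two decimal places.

pH = 8.71

C6H5COO- is the conjugate base of the weak acid C6H5COOH.
Ka = 10^(−4.22) = 6.03 × 10^-5
Kb = Kw/Ka = 1.0×10^-14 / 6.03 × 10^-5 = 1.66 × 10^-10
Kb = x²/(0.161 − x) = 1.66 × 10^-10
Since Kb ≪ C₀, x ≈ √(Kb·C₀) = 5.17 × 10^-6 M.
Check: 0.0032% ionized — well under 5%, approximation valid.
pOH = 5.29, so pH = 14.00 − pOH = 8.71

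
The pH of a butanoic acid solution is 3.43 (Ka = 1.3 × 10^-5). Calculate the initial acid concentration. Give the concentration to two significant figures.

C₀ = 1.1 × 10^-2 M

[H+] = 10^(-3.43) = 3.72 × 10^-4 M = x
Ka = x²/(C₀ − x) ⇒ C₀ = x + x²/Ka
C₀ = 3.72 × 10^-4 + (3.72 × 10^-4)²/(1.3 × 10^-5) = 1.10 × 10^-2 M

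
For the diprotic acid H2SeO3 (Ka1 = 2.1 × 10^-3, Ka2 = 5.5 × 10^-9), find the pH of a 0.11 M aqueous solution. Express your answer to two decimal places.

pH = 1.85

Since Ka1 ≫ Ka2, the first ionization dominates [H+].
Ka1 = x²/(0.11 − x) = 2.1 × 10^-3
Solving the quadratic: x = (−Ka1 + √(Ka1² + 4·Ka1·C₀))/2 = 1.42 × 10^-2 M
pH = −log(1.42 × 10^-2) = 1.85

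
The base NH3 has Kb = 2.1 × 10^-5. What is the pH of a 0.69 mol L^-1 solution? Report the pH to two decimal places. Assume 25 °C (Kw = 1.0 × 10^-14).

pH = 11.58

NH3 + H2O ⇌ NH4+ + OH-
Kb = x²/(0.69 − x) = 2.1 × 10^-5
Since Kb ≪ C₀, x ≈ √(Kb·C₀) = 3.81 × 10^-3 M.
pOH = −log(3.81 × 10^-3) = 2.42; pH = 14.00 − 2.42 = 11.58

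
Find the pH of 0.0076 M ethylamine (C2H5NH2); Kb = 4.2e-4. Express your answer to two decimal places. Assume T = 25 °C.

C2H5NH2 + H2O ⇌ C2H5NH3+ + OH-
From the ICE table, Kb = [OH-]²/(0.0076 − [OH-]) = 4.2 × 10^-4.
The 5% rule fails; solving [OH-]² + Kb·[OH-] − Kb·C₀ = 0 exactly:
[OH-] = (−Kb + √(Kb² + 4·Kb·C₀))/2 = 1.59 × 10^-3 M
pOH = −log(1.59 × 10^-3) = 2.80; pH = 14.00 − 2.80 = 11.20

pH = 11.20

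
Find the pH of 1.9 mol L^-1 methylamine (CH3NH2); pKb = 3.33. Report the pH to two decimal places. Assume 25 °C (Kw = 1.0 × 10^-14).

pH = 12.47

CH3NH2 + H2O ⇌ CH3NH3+ + OH-
Kb = 10^(−3.33) = 4.68 × 10^-4
Let x = [OH-] at equilibrium. Kb = x²/(1.9 − x).
Neglecting x in the denominator: x = √(4.68 × 10^-4 × 1.9) = 2.98 × 10^-2 M
pOH = 1.53, so pH = 14.00 − pOH = 12.47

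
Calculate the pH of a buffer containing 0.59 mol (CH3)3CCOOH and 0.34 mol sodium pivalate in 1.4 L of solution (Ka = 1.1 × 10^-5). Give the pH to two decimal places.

pKa = −log(1.1 × 10^-5) = 4.959
pH = pKa + log([A⁻]/[HA]) = 4.959 + log(0.34/0.59)
pH = 4.959 + (-0.239) = 4.72

pH = 4.72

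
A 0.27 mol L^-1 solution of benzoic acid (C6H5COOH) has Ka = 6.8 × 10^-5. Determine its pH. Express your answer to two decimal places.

pH = 2.37

C6H5COOH ⇌ C6H5COO- + H+
Ka = x²/(0.27 − x) = 6.8 × 10^-5
Since Ka ≪ C₀, x ≈ √(Ka·C₀) = 4.28 × 10^-3 M.
pH = −log(4.28 × 10^-3) = 2.37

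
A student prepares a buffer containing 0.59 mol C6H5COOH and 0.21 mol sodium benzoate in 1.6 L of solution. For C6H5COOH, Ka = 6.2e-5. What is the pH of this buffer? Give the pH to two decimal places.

pKa = −log(6.2 × 10^-5) = 4.208
Henderson–Hasselbalch: pH = pKa + log([C6H5COO-]/[C6H5COOH]) = 4.208 + log(0.21/0.59)
pH = 4.208 + (-0.449) = 3.76

pH = 3.76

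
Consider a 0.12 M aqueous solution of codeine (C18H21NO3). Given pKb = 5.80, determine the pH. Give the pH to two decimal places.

pH = 10.64

C18H21NO3 + H2O ⇌ C18H22NO3+ + OH-
Kb = 10^(−5.80) = 1.58 × 10^-6
Let x = [OH-] at equilibrium. Kb = x²/(0.12 − x).
Assume x ≪ 0.12: x ≈ √(1.58 × 10^-6 × 0.12) = 4.35 × 10^-4 M
Check: 0.36% ionized — well under 5%, approximation valid.
pOH = 3.36, so pH = 14.00 − pOH = 10.64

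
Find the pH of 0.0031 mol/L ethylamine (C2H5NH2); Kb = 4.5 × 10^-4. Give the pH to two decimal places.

C2H5NH2 + H2O ⇌ C2H5NH3+ + OH-
Kb = [OH-]²/(0.0031 − [OH-]) = 4.5 × 10^-4
[OH-] is not negligible relative to C₀; solve [OH-]² + 0.00045·[OH-] − 1.39e-06 = 0.
[OH-] = (−Kb + √(Kb² + 4·Kb·C₀))/2 = 9.77 × 10^-4 M
pOH = −log(9.77 × 10^-4) = 3.01; pH = 14.00 − 3.01 = 10.99

pH = 10.99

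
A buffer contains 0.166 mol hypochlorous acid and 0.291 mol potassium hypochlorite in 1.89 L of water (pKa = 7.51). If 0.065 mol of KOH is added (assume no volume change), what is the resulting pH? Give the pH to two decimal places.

pH = 8.06

OH- converts HOCl to OCl-: HOCl → 0.101 mol, OCl- → 0.356 mol.
pH = pKa + log([A⁻]/[HA]) = 7.51 + log(0.356/0.101) = 7.51 +0.547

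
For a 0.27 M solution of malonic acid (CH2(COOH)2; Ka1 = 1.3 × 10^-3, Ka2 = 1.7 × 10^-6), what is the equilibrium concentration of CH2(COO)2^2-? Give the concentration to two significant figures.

1.7 × 10^-6 M

First ionization gives [H+] ≈ [CH2(COOH)COO-] = 1.81 × 10^-2 M.
Second step: Ka2 = [H+][CH2(COO)2^2-]/[CH2(COOH)COO-] ≈ [CH2(COO)2^2-] (since [H+] ≈ [CH2(COOH)COO-]).
So [CH2(COO)2^2-] ≈ Ka2.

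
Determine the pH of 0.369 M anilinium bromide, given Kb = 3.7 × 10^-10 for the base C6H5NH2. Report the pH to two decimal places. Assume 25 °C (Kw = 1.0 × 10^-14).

C6H5NH3+ is the conjugate acid of the weak base C6H5NH2.
Ka = Kw/Kb = 1.0×10^-14 / 3.7 × 10^-10 = 2.70 × 10^-5
Ka = x²/(0.369 − x) = 2.70 × 10^-5
Neglecting x in the denominator: x = √(2.70 × 10^-5 × 0.369) = 3.16 × 10^-3 M
Check: 0.86% ionized — well under 5%, approximation valid.
pH = −log[H+] = −log(3.16 × 10^-3) = 2.50

pH = 2.50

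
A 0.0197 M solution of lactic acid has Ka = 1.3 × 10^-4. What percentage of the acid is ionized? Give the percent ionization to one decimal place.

7.8%

CH3CH(OH)COOH ⇌ CH3CH(OH)COO- + H+; let x = [H+] at equilibrium.
Ka = x²/(C₀ − x); solving the quadratic gives x = 1.54 × 10^-3 M.
% ionization = x/C₀ × 100% = 1.54 × 10^-3/0.0197 × 100% = 7.8%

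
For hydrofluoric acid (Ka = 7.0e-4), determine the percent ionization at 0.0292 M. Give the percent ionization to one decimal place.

HF ⇌ F- + H+; let x = [H+] at equilibrium.
Solve x² + 0.0007x − 2.04e-05 = 0 → x = 4.18 × 10^-3 M
Fraction ionized = 4.18 × 10^-3 / 0.0292 = 0.1432 → 14.3%

14.3%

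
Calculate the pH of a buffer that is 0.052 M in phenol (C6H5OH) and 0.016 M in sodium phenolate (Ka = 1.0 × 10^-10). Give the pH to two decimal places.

pKa = −log(1.0 × 10^-10) = 10.000
pH = pKa + log([A⁻]/[HA]) = 10.000 + log(0.016/0.052)
pH = 10.000 + (-0.512) = 9.49

pH = 9.49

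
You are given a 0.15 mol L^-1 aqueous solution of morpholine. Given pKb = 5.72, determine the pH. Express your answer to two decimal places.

C4H8ONH + H2O ⇌ C4H8ONH2+ + OH-
Kb = 10^(−5.72) = 1.91 × 10^-6
From the ICE table, Kb = x²/(0.15 − x) = 1.91 × 10^-6.
Since Kb ≪ C₀, x ≈ √(Kb·C₀) = 5.35 × 10^-4 M.
Check: 0.36% ionized — well under 5%, approximation valid.
pOH = −log(5.35 × 10^-4) = 3.27; pH = 14.00 − 3.27 = 10.73

pH = 10.73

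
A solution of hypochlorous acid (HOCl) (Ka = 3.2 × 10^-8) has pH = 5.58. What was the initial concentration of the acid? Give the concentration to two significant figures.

[H+] = 10^(-5.58) = 2.63 × 10^-6 M = x
Ka = x²/(C₀ − x) ⇒ C₀ = x + x²/Ka
C₀ = 2.63 × 10^-6 + (2.63 × 10^-6)²/(3.2 × 10^-8) = 2.19 × 10^-4 M

C₀ = 2.2 × 10^-4 M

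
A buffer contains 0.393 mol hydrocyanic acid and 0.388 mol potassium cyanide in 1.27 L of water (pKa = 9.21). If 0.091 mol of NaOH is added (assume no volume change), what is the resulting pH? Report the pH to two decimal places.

OH- converts HCN to CN-: HCN → 0.302 mol, CN- → 0.479 mol.
pH = pKa + log([A⁻]/[HA]) = 9.21 + log(0.479/0.302) = 9.21 +0.200

pH = 9.41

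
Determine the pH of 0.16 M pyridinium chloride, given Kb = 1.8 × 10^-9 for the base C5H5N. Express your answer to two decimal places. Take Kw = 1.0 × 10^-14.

C5H5NH+ is the conjugate acid of the weak base C5H5N.
Ka = Kw/Kb = 1.0×10^-14 / 1.8 × 10^-9 = 5.56 × 10^-6
Ka = [H+]²/(0.16 − [H+]) = 5.56 × 10^-6
Neglecting [H+] in the denominator: [H+] = √(5.56 × 10^-6 × 0.16) = 9.43 × 10^-4 M
([H+]/C₀ = 0.59% < 5%, so the approximation holds.)
pH = −log(9.43 × 10^-4) = 3.03

pH = 3.03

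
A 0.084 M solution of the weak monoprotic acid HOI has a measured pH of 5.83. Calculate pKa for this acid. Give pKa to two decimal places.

[H+] = 10^(-5.83) = 1.48 × 10^-6 M
At equilibrium [HA] = 0.084 − 1.48 × 10^-6 = 8.40 × 10^-2 M
Ka = [H+][A-]/[HA] = (1.48 × 10^-6)² / 8.40 × 10^-2 = 2.61 × 10^-11
pKa = -log(2.61 × 10^-11) = 10.58

pKa = 10.58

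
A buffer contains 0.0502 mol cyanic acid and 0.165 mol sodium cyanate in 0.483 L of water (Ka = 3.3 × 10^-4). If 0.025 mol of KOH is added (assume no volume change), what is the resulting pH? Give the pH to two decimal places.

After neutralization: n(HOCN) = 0.0252 mol, n(OCN-) = 0.19 mol.
pKa = −log(3.3 × 10^-4) = 3.481
pH = pKa + log(n_OCN-/n_HOCN) = 3.481 + log(0.19/0.0252) = 3.481 + (+0.877)

pH = 4.36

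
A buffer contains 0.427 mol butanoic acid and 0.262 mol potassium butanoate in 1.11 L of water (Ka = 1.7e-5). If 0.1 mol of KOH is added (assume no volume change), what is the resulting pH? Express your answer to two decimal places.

pH = 4.81

OH- converts CH3(CH2)2COOH to CH3(CH2)2COO-: CH3(CH2)2COOH → 0.327 mol, CH3(CH2)2COO- → 0.362 mol.
pKa = −log(1.7 × 10^-5) = 4.770
pH = pKa + log([A⁻]/[HA]) = 4.770 + log(0.362/0.327) = 4.770 +0.044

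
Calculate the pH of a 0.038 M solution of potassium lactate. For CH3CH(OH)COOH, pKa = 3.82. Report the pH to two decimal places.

CH3CH(OH)COO- is the conjugate base of the weak acid CH3CH(OH)COOH.
Ka = 10^(−3.82) = 1.51 × 10^-4
Kb = Kw/Ka = 1.0×10^-14 / 1.51 × 10^-4 = 6.62 × 10^-11
From the ICE table, Kb = [OH-]²/(0.038 − [OH-]) = 6.62 × 10^-11.
Neglecting [OH-] in the denominator: [OH-] = √(6.62 × 10^-11 × 0.038) = 1.59 × 10^-6 M
Check: 0.0042% ionized — well under 5%, approximation valid.
pOH = 5.80, so pH = 14.00 − pOH = 8.20

pH = 8.20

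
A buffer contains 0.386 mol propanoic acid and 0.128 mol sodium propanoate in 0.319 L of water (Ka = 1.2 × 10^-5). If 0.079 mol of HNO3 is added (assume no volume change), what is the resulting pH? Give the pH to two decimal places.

pH = 3.94

After neutralization: n(CH3CH2COOH) = 0.465 mol, n(CH3CH2COO-) = 0.049 mol.
pKa = −log(1.2 × 10^-5) = 4.921
pH = pKa + log(n_CH3CH2COO-/n_CH3CH2COOH) = 4.921 + log(0.049/0.465) = 4.921 + (-0.977)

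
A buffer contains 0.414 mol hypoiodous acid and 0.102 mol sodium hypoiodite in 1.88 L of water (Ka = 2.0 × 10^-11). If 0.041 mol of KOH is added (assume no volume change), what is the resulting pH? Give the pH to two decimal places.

pH = 10.28

After neutralization: n(HOI) = 0.373 mol, n(OI-) = 0.143 mol.
pKa = −log(2.0 × 10^-11) = 10.699
pH = pKa + log(n_OI-/n_HOI) = 10.699 + log(0.143/0.373) = 10.699 + (-0.416)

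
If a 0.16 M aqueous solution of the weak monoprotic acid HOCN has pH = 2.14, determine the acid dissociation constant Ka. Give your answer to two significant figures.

Ka = 3.4 × 10^-4

[H+] = 10^(-2.14) = 7.24 × 10^-3 M
At equilibrium [HA] = 0.16 − 7.24 × 10^-3 = 1.53 × 10^-1 M
Ka = [H+][A-]/[HA] = (7.24 × 10^-3)² / 1.53 × 10^-1 = 3.4 × 10^-4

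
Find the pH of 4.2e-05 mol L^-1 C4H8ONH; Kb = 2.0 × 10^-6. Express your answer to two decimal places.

pH = 8.91

C4H8ONH + H2O ⇌ C4H8ONH2+ + OH-
From the ICE table, Kb = x²/(4.2e-05 − x) = 2.0 × 10^-6.
x is not negligible relative to C₀; solve x² + 2e-06·x − 8.4e-11 = 0.
x = [−2e-06 + √(2e-06² + 3.36e-10)]/2 = 8.22 × 10^-6 M
pOH = 5.09, so pH = 14.00 − pOH = 8.91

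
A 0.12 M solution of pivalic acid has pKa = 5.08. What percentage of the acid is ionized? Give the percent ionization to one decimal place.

(CH3)3CCOOH ⇌ (CH3)3CCOO- + H+; let x = [H+] at equilibrium.
Ka = 10^(−5.08) = 8.32 × 10^-6
x ≈ √(Ka·C₀) = √(8.32 × 10^-6 × 0.12) = 9.99 × 10^-4 M
Fraction ionized = 9.99 × 10^-4 / 0.12 = 0.0083 → 0.8%

0.8%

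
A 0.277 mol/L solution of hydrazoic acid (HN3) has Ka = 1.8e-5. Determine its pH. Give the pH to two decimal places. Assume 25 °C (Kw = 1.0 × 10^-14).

HN3 ⇌ N3- + H+
Let x = [H+] at equilibrium. Ka = x²/(0.277 − x).
Since Ka ≪ C₀, x ≈ √(Ka·C₀) = 2.23 × 10^-3 M.
(x/C₀ = 0.81% < 5%, so the approximation holds.)
pH = −log[H+] = −log(2.23 × 10^-3) = 2.65

pH = 2.65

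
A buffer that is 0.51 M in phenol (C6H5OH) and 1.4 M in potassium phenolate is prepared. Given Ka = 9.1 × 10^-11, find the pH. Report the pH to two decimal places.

pH = 10.48

pKa = −log(9.1 × 10^-11) = 10.041
pH = pKa + log([A⁻]/[HA]) = 10.041 + log(1.4/0.51)
pH = 10.041 + (+0.439) = 10.48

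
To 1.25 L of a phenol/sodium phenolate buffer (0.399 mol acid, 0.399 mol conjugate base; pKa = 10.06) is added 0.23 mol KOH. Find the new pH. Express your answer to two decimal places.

OH- converts C6H5OH to C6H5O-: C6H5OH → 0.169 mol, C6H5O- → 0.629 mol.
pH = pKa + log(n_C6H5O-/n_C6H5OH) = 10.06 + log(0.629/0.169) = 10.06 + (+0.571)

pH = 10.63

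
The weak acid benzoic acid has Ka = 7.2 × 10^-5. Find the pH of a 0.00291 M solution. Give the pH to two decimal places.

pH = 3.37

C6H5COOH ⇌ C6H5COO- + H+
From the ICE table, Ka = [H+]²/(0.00291 − [H+]) = 7.2 × 10^-5.
The 5% rule fails; solving [H+]² + Ka·[H+] − Ka·C₀ = 0 exactly:
[H+] = [−7.2e-05 + √(7.2e-05² + 8.38e-07)]/2 = 4.23 × 10^-4 M
pH = −log[H+] = −log(4.23 × 10^-4) = 3.37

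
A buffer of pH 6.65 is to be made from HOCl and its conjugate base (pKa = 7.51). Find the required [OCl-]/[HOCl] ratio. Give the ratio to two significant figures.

ratio = 0.14

pH = pKa + log(r) ⇒ log(r) = 6.65 − 7.51 = -0.86
r = [OCl-]/[HOCl] = 10^(-0.86) = 0.138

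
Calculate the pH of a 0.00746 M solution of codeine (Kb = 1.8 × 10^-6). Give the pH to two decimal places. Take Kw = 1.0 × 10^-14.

pH = 10.06

C18H21NO3 + H2O ⇌ C18H22NO3+ + OH-
Kb = x²/(0.00746 − x) = 1.8 × 10^-6
Assume x ≪ 0.00746: x ≈ √(1.8 × 10^-6 × 0.00746) = 1.16 × 10^-4 M
(x/C₀ = 1.6% < 5%, so the approximation holds.)
pOH = −log(1.16 × 10^-4) = 3.94; pH = 14.00 − 3.94 = 10.06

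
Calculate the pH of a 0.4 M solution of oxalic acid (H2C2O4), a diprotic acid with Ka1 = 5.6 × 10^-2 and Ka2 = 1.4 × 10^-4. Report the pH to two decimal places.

pH = 0.91

Since Ka1 ≫ Ka2, the first ionization dominates [H+].
Ka1 = x²/(0.4 − x) = 5.6 × 10^-2
Solving the quadratic: x = (−Ka1 + √(Ka1² + 4·Ka1·C₀))/2 = 1.24 × 10^-1 M
pH = −log(1.24 × 10^-1) = 0.91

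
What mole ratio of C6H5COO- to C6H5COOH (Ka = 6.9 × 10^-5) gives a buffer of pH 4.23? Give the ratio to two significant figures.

pKa = -log(6.9 × 10^-5) = 4.161
pH = pKa + log(r) ⇒ log(r) = 4.23 − 4.161 = +0.069
r = [C6H5COO-]/[C6H5COOH] = 10^(+0.069) = 1.17

ratio = 1.2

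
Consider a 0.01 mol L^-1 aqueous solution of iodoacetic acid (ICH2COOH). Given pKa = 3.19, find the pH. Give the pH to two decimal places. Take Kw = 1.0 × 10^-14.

ICH2COOH ⇌ ICH2COO- + H+
Ka = 10^(−3.19) = 6.46 × 10^-4
Let x = [H+] at equilibrium. Ka = x²/(0.01 − x).
x is not negligible relative to C₀; solve x² + 0.000646·x − 6.46e-06 = 0.
x = [−0.000646 + √(0.000646² + 2.58e-05)]/2 = 2.24 × 10^-3 M
pH = −log(2.24 × 10^-3) = 2.65

pH = 2.65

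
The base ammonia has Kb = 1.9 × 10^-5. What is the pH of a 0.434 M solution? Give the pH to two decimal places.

pH = 11.46

NH3 + H2O ⇌ NH4+ + OH-
From the ICE table, Kb = [OH-]²/(0.434 − [OH-]) = 1.9 × 10^-5.
Assume [OH-] ≪ 0.434: [OH-] ≈ √(1.9 × 10^-5 × 0.434) = 2.87 × 10^-3 M
pOH = −log(2.87 × 10^-3) = 2.54; pH = 14.00 − 2.54 = 11.46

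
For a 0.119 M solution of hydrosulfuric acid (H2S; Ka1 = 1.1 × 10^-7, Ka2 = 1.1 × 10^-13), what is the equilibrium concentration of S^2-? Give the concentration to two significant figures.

1.1 × 10^-13 M

First ionization gives [H+] ≈ [HS-] = 1.14 × 10^-4 M.
Second step: Ka2 = [H+][S^2-]/[HS-] ≈ [S^2-] (since [H+] ≈ [HS-]).
So [S^2-] ≈ Ka2.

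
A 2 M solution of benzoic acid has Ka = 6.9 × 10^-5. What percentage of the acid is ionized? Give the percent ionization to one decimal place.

C6H5COOH ⇌ C6H5COO- + H+; let x = [H+] at equilibrium.
x ≈ √(Ka·C₀) = √(6.9 × 10^-5 × 2) = 1.17 × 10^-2 M
% ionization = x/C₀ × 100% = 1.17 × 10^-2/2 × 100% = 0.6%

0.6%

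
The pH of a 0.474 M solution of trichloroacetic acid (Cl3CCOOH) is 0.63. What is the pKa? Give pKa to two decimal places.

[H+] = 10^(-0.63) = 2.34 × 10^-1 M
At equilibrium [HA] = 0.474 − 2.34 × 10^-1 = 2.40 × 10^-1 M
Ka = [H+][A-]/[HA] = (2.34 × 10^-1)² / 2.40 × 10^-1 = 2.28 × 10^-1
pKa = -log(2.28 × 10^-1) = 0.64

pKa = 0.64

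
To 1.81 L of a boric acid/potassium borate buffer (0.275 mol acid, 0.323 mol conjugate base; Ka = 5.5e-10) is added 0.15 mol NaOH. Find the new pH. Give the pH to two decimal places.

pH = 9.84

OH- converts B(OH)3 to B(OH)4-: B(OH)3 → 0.125 mol, B(OH)4- → 0.473 mol.
pKa = −log(5.5 × 10^-10) = 9.260
Henderson–Hasselbalch with mole ratio 0.473/0.125: pH = 9.260 + (+0.578)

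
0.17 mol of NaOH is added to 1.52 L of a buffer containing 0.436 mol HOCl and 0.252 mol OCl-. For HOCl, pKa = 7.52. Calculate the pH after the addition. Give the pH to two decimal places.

pH = 7.72

OH- converts HOCl to OCl-: HOCl → 0.266 mol, OCl- → 0.422 mol.
Henderson–Hasselbalch with mole ratio 0.422/0.266: pH = 7.52 + (+0.200)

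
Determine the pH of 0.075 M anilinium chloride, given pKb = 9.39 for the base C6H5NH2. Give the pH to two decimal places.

C6H5NH3+ is the conjugate acid of the weak base C6H5NH2.
Kb = 10^(−9.39) = 4.07 × 10^-10
Ka = Kw/Kb = 1.0×10^-14 / 4.07 × 10^-10 = 2.46 × 10^-5
Ka = [H+]²/(0.075 − [H+]) = 2.46 × 10^-5
Neglecting [H+] in the denominator: [H+] = √(2.46 × 10^-5 × 0.075) = 1.36 × 10^-3 M
([H+]/C₀ = 1.8% < 5%, so the approximation holds.)
pH = −log(1.36 × 10^-3) = 2.87

pH = 2.87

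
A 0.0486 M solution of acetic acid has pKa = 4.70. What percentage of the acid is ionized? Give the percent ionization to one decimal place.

CH3COOH ⇌ CH3COO- + H+; let x = [H+] at equilibrium.
Ka = 10^(−4.70) = 2.00 × 10^-5
x ≈ √(Ka·C₀) = √(2.00 × 10^-5 × 0.0486) = 9.86 × 10^-4 M
% ionization = x/C₀ × 100% = 9.86 × 10^-4/0.0486 × 100% = 2.0%

2.0%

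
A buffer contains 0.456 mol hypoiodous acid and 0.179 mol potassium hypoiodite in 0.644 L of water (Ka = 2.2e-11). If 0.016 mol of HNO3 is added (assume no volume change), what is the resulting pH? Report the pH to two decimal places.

After neutralization: n(HOI) = 0.472 mol, n(OI-) = 0.163 mol.
pKa = −log(2.2 × 10^-11) = 10.658
pH = pKa + log(n_OI-/n_HOI) = 10.658 + log(0.163/0.472) = 10.658 + (-0.462)

pH = 10.20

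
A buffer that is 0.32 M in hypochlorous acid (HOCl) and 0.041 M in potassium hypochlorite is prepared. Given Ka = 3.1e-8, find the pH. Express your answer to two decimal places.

pKa = −log(3.1 × 10^-8) = 7.509
Using pH = pKa + log([base]/[acid]) with [base]/[acid] = 0.041/0.32:
pH = 7.509 + (-0.892) = 6.62

pH = 6.62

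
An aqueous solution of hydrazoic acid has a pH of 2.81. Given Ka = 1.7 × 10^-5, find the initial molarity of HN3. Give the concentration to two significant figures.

C₀ = 1.4 × 10^-1 M

[H+] = 10^(-2.81) = 1.55 × 10^-3 M = x
Ka = x²/(C₀ − x) ⇒ C₀ = x + x²/Ka
C₀ = 1.55 × 10^-3 + (1.55 × 10^-3)²/(1.7 × 10^-5) = 1.43 × 10^-1 M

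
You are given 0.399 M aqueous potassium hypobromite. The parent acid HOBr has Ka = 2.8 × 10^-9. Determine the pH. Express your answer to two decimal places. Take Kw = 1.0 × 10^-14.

OBr- is the conjugate base of the weak acid HOBr.
Kb = Kw/Ka = 1.0×10^-14 / 2.8 × 10^-9 = 3.57 × 10^-6
Kb = x²/(0.399 − x) = 3.57 × 10^-6
Since Kb ≪ C₀, x ≈ √(Kb·C₀) = 1.19 × 10^-3 M.
pOH = 2.92, so pH = 14.00 − pOH = 11.08

pH = 11.08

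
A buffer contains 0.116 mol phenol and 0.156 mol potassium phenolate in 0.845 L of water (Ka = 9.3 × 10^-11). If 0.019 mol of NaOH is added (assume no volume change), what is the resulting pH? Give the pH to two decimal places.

pH = 10.29

OH- converts C6H5OH to C6H5O-: C6H5OH → 0.097 mol, C6H5O- → 0.175 mol.
pKa = −log(9.3 × 10^-11) = 10.032
Henderson–Hasselbalch with mole ratio 0.175/0.097: pH = 10.032 + (+0.256)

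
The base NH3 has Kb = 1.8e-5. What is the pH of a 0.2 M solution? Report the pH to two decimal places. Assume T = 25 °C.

pH = 11.28

NH3 + H2O ⇌ NH4+ + OH-
From the ICE table, Kb = [OH-]²/(0.2 − [OH-]) = 1.8 × 10^-5.
Since Kb ≪ C₀, [OH-] ≈ √(Kb·C₀) = 1.90 × 10^-3 M.
pOH = 2.72, so pH = 14.00 − pOH = 11.28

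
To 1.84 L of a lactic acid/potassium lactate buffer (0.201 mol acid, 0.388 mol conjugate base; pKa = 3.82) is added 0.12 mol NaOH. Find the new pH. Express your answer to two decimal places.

pH = 4.62

After neutralization: n(CH3CH(OH)COOH) = 0.081 mol, n(CH3CH(OH)COO-) = 0.508 mol.
pH = pKa + log(n_CH3CH(OH)COO-/n_CH3CH(OH)COOH) = 3.82 + log(0.508/0.081) = 3.82 + (+0.797)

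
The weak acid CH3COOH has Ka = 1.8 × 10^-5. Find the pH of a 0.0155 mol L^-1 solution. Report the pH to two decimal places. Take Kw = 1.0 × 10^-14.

pH = 3.28

CH3COOH ⇌ CH3COO- + H+
Ka = [H+]²/(0.0155 − [H+]) = 1.8 × 10^-5
Since Ka ≪ C₀, [H+] ≈ √(Ka·C₀) = 5.28 × 10^-4 M.
Check: 3.4% ionized — well under 5%, approximation valid.
pH = −log(5.28 × 10^-4) = 3.28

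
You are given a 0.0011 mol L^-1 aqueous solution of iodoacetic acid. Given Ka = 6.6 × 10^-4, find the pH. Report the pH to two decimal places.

pH = 3.23

ICH2COOH ⇌ ICH2COO- + H+
Ka = [H+]²/(0.0011 − [H+]) = 6.6 × 10^-4
The 5% rule fails; solving [H+]² + Ka·[H+] − Ka·C₀ = 0 exactly:
[H+] = (−Ka + √(Ka² + 4·Ka·C₀))/2 = 5.84 × 10^-4 M
pH = −log(5.84 × 10^-4) = 3.23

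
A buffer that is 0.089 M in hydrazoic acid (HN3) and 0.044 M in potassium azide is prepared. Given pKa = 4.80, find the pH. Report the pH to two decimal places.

pH = pKa + log([A⁻]/[HA]) = 4.80 + log(0.044/0.089)
pH = 4.80 + (-0.306) = 4.49

pH = 4.49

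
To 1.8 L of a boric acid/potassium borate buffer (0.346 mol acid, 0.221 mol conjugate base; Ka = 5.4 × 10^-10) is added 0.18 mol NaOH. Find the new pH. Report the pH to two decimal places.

pH = 9.65

After neutralization: n(B(OH)3) = 0.166 mol, n(B(OH)4-) = 0.401 mol.
pKa = −log(5.4 × 10^-10) = 9.268
Henderson–Hasselbalch with mole ratio 0.401/0.166: pH = 9.268 + (+0.383)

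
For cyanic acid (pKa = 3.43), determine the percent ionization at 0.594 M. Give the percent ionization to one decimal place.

2.5%

HOCN ⇌ OCN- + H+; let x = [H+] at equilibrium.
Ka = 10^(−3.43) = 3.72 × 10^-4
x ≈ √(Ka·C₀) = √(3.72 × 10^-4 × 0.594) = 1.49 × 10^-2 M
% ionization = x/C₀ × 100% = 1.49 × 10^-2/0.594 × 100% = 2.5%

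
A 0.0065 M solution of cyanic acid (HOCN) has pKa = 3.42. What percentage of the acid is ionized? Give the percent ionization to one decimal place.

21.4%

HOCN ⇌ OCN- + H+; let x = [H+] at equilibrium.
Ka = 10^(−3.42) = 3.80 × 10^-4
Solve x² + 0.00038x − 2.47e-06 = 0 → x = 1.39 × 10^-3 M
% ionization = x/C₀ × 100% = 1.39 × 10^-3/0.0065 × 100% = 21.4%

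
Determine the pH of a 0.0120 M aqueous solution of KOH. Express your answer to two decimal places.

KOH is a strong base; [OH-] = 0.012 M.
pOH = -log(0.012) = 1.92
pH = 14.00 - 1.92 = 12.08

pH = 12.08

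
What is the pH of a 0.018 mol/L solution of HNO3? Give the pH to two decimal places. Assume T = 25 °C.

HNO3 is a strong acid and dissociates completely, so [H+] = 0.018 M.
pH = -log(0.018) = 1.74

pH = 1.74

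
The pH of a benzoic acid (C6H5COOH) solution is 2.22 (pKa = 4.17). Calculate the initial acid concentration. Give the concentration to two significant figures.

C₀ = 5.4 × 10^-1 M

[H+] = 10^(-2.22) = 6.03 × 10^-3 M = x
Ka = 10^(−4.17) = 6.76 × 10^-5
Ka = x²/(C₀ − x) ⇒ C₀ = x + x²/Ka
C₀ = 6.03 × 10^-3 + (6.03 × 10^-3)²/(6.76 × 10^-5) = 5.44 × 10^-1 M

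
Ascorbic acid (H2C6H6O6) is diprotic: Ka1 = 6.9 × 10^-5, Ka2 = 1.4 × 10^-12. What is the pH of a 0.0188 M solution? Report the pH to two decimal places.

Since Ka1 ≫ Ka2, the first ionization dominates [H+].
Ka1 = x²/(0.0188 − x) = 6.9 × 10^-5
Solving the quadratic: x = (−Ka1 + √(Ka1² + 4·Ka1·C₀))/2 = 1.10 × 10^-3 M
pH = −log(1.10 × 10^-3) = 2.96

pH = 2.96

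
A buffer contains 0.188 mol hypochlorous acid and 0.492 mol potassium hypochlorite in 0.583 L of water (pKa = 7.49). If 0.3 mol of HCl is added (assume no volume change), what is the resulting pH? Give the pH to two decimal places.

Added H+ converts OCl- to HOCl: HOCl → 0.488 mol, OCl- → 0.192 mol.
pH = pKa + log([A⁻]/[HA]) = 7.49 + log(0.192/0.488) = 7.49 -0.405

pH = 7.08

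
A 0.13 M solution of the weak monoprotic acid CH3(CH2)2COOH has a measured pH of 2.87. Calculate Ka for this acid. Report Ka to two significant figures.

[H+] = 10^(-2.87) = 1.35 × 10^-3 M
At equilibrium [HA] = 0.13 − 1.35 × 10^-3 = 1.29 × 10^-1 M
Ka = [H+][A-]/[HA] = (1.35 × 10^-3)² / 1.29 × 10^-1 = 1.4 × 10^-5

Ka = 1.4 × 10^-5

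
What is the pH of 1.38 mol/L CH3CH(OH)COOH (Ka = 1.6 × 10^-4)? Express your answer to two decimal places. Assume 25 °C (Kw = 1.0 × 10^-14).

pH = 1.83

CH3CH(OH)COOH ⇌ CH3CH(OH)COO- + H+
Let x = [H+] at equilibrium. Ka = x²/(1.38 − x).
Assume x ≪ 1.38: x ≈ √(1.6 × 10^-4 × 1.38) = 1.49 × 10^-2 M
Check: 1.1% ionized — well under 5%, approximation valid.
pH = −log(1.49 × 10^-2) = 1.83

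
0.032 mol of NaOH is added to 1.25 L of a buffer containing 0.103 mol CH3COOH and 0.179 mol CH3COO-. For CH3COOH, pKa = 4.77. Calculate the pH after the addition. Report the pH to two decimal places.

pH = 5.24

OH- converts CH3COOH to CH3COO-: CH3COOH → 0.071 mol, CH3COO- → 0.211 mol.
Henderson–Hasselbalch with mole ratio 0.211/0.071: pH = 4.77 + (+0.473)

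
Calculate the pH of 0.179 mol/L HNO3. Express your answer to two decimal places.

pH = 0.75

HNO3 is a strong acid and dissociates completely, so [H+] = 0.179 M.
pH = -log(0.179) = 0.75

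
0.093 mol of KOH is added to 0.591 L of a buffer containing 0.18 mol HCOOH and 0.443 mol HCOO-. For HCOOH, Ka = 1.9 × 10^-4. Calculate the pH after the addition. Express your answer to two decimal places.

pH = 4.51

OH- converts HCOOH to HCOO-: HCOOH → 0.087 mol, HCOO- → 0.536 mol.
pKa = −log(1.9 × 10^-4) = 3.721
pH = pKa + log(n_HCOO-/n_HCOOH) = 3.721 + log(0.536/0.087) = 3.721 + (+0.790)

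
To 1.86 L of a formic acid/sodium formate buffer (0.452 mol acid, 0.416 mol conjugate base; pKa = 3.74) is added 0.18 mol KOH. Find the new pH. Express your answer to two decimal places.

pH = 4.08

OH- converts HCOOH to HCOO-: HCOOH → 0.272 mol, HCOO- → 0.596 mol.
Henderson–Hasselbalch with mole ratio 0.596/0.272: pH = 3.74 + (+0.341)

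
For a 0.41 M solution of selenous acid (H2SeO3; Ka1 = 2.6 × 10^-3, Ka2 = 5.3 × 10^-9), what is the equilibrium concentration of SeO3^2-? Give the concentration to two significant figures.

First ionization gives [H+] ≈ [HSeO3-] = 3.14 × 10^-2 M.
Second step: Ka2 = [H+][SeO3^2-]/[HSeO3-] ≈ [SeO3^2-] (since [H+] ≈ [HSeO3-]).
So [SeO3^2-] ≈ Ka2.

5.3 × 10^-9 M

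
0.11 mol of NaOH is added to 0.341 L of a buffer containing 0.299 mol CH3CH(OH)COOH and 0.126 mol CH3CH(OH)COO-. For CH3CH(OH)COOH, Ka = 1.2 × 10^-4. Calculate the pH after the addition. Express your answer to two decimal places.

OH- converts CH3CH(OH)COOH to CH3CH(OH)COO-: CH3CH(OH)COOH → 0.189 mol, CH3CH(OH)COO- → 0.236 mol.
pKa = −log(1.2 × 10^-4) = 3.921
pH = pKa + log(n_CH3CH(OH)COO-/n_CH3CH(OH)COOH) = 3.921 + log(0.236/0.189) = 3.921 + (+0.096)

pH = 4.02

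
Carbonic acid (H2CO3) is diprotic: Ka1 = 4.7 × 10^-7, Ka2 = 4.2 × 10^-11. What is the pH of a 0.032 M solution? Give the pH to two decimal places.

Ka1 ≫ Ka2, so treat the first dissociation as the only significant source of H+.
Ka1 = x²/(0.032 − x) = 4.7 × 10^-7
x ≈ √(4.7 × 10^-7 × 0.032) = 1.23 × 10^-4 M
pH = −log(1.23 × 10^-4) = 3.91

pH = 3.91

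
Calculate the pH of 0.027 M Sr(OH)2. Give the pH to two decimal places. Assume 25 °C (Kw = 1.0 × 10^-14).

Sr(OH)2 is a strong base (each formula unit releases 2 OH-); [OH-] = 0.054 M.
pOH = -log(0.054) = 1.27
pH = 14.00 - 1.27 = 12.73

pH = 12.73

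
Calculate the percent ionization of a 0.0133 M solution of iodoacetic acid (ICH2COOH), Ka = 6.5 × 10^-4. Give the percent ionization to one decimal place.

19.8%

ICH2COOH ⇌ ICH2COO- + H+; let x = [H+] at equilibrium.
Ka = x²/(C₀ − x); solving the quadratic gives x = 2.63 × 10^-3 M.
% ionization = x/C₀ × 100% = 2.63 × 10^-3/0.0133 × 100% = 19.8%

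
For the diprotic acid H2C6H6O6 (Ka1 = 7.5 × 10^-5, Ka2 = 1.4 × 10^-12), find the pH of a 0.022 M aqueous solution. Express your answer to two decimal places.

pH = 2.90

Ka1 ≫ Ka2, so treat the first dissociation as the only significant source of H+.
Ka1 = x²/(0.022 − x) = 7.5 × 10^-5
Solving the quadratic: x = (−Ka1 + √(Ka1² + 4·Ka1·C₀))/2 = 1.25 × 10^-3 M
pH = −log(1.25 × 10^-3) = 2.90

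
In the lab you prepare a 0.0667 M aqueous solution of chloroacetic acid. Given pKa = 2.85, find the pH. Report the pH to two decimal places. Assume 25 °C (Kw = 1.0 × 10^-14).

pH = 2.04

ClCH2COOH ⇌ ClCH2COO- + H+
Ka = 10^(−2.85) = 1.41 × 10^-3
Ka = [H+]²/(0.0667 − [H+]) = 1.41 × 10^-3
Here C₀/Ka ≈ 47.3, so the small-[H+] approximation fails. Use the quadratic:
[H+] = [−0.00141 + √(0.00141² + 0.000376)]/2 = 9.02 × 10^-3 M
pH = −log[H+] = −log(9.02 × 10^-3) = 2.04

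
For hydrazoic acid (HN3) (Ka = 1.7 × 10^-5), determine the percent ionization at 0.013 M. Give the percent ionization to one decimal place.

HN3 ⇌ N3- + H+; let x = [H+] at equilibrium.
x ≈ √(Ka·C₀) = √(1.7 × 10^-5 × 0.013) = 4.70 × 10^-4 M
Fraction ionized = 4.70 × 10^-4 / 0.013 = 0.0362 → 3.6%

3.6%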